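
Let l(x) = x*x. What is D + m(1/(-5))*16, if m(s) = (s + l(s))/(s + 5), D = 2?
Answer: 22/15 ≈ 1.4667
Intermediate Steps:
l(x) = x²
m(s) = (s + s²)/(5 + s) (m(s) = (s + s²)/(s + 5) = (s + s²)/(5 + s))
D + m(1/(-5))*16 = 2 + ((1 + 1/(-5))/((-5)*(5 + 1/(-5))))*16 = 2 - (1 - ⅕)/(5*(5 - ⅕))*16 = 2 - ⅕*⅘/24/5*16 = 2 - ⅕*5/24*⅘*16 = 2 - 1/30*16 = 2 - 8/15 = 22/15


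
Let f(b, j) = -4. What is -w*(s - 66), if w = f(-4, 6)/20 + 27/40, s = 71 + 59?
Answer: -152/5 ≈ -30.400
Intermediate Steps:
s = 130
w = 19/40 (w = -4/20 + 27/40 = -4*1/20 + 27*(1/40) = -1/5 + 27/40 = 19/40 ≈ 0.47500)
-w*(s - 66) = -19*(130 - 66)/40 = -19*64/40 = -1*152/5 = -152/5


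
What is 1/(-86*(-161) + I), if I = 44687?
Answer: 1/58533 ≈ 1.7084e-5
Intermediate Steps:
1/(-86*(-161) + I) = 1/(-86*(-161) + 44687) = 1/(13846 + 44687) = 1/58533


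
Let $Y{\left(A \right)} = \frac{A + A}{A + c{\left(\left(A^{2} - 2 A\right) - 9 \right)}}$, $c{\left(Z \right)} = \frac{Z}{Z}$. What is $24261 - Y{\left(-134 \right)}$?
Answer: $\frac{3226445}{133} \approx 24259.0$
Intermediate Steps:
$c{\left(Z \right)} = 1$
$Y{\left(A \right)} = \frac{2 A}{1 + A}$ ($Y{\left(A \right)} = \frac{A + A}{A + 1} = \frac{2 A}{1 + A}$)
$24261 - Y{\left(-134 \right)} = 24261 - 2 \left(-134\right) \frac{1}{1 - 134} = 24261 - 2 \left(-134\right) \frac{1}{-133} = 24261 - 2 \left(-134\right) \left(- \frac{1}{133}\right) = 24261 - \frac{268}{133} = \frac{3226445}{133}$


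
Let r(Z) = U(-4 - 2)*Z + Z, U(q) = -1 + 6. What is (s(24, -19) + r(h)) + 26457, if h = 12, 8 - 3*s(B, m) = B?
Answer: 79571/3 ≈ 26524.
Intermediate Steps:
U(q) = 5
s(B, m) = 8/3 - B/3
r(Z) = 6*Z (r(Z) = 5*Z + Z = 6*Z)
(s(24, -19) + r(h)) + 26457 = ((8/3 - ⅓*24) + 6*12) + 26457 = ((8/3 - 8) + 72) + 26457 = (-16/3 + 72) + 26457 = 200/3 + 26457 = 79571/3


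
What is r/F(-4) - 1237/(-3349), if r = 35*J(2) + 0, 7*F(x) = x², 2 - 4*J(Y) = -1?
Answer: 2540683/214336 ≈ 11.854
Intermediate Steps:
J(Y) = ¾ (J(Y) = ½ - ¼*(-1) = ½ + ¼ = ¾)
F(x) = x²/7
r = 105/4 (r = 35*(¾) + 0 = 105/4 + 0 = 105/4 ≈ 26.250)
r/F(-4) - 1237/(-3349) = 105/(4*(((⅐)*(-4)²))) - 1237/(-3349) = 105/(4*(((⅐)*16))) - 1237*(-1/3349) = 105/(4*(16/7)) + 1237/3349 = (105/4)*(7/16) + 1237/3349 = 735/64 + 1237/3349 = 2540683/214336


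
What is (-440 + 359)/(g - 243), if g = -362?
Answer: 81/605 ≈ 0.13388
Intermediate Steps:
(-440 + 359)/(g - 243) = (-440 + 359)/(-362 - 243) = -81/(-605) = -81*(-1/605) = 81/605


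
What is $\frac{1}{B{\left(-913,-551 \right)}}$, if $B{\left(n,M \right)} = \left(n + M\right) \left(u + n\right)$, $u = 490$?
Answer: $\frac{1}{619272} \approx 1.6148 \cdot 10^{-6}$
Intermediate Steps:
$B{\left(n,M \right)} = \left(490 + n\right) \left(M + n\right)$ ($B{\left(n,M \right)} = \left(n + M\right) \left(490 + n\right) = \left(M + n\right) \left(490 + n\right) = \left(490 + n\right) \left(M + n\right)$)
$\frac{1}{B{\left(-913,-551 \right)}} = \frac{1}{\left(-913\right)^{2} + 490 \left(-551\right) + 490 \left(-913\right) - -503063} = \frac{1}{833569 - 269990 - 447370 + 503063} = \frac{1}{619272}$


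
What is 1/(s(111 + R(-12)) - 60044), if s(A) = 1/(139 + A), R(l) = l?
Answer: -238/14290471 ≈ -1.6654e-5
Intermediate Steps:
1/(s(111 + R(-12)) - 60044) = 1/(1/(139 + (111 - 12)) - 60044) = 1/(1/(139 + 99) - 60044) = 1/(1/238 - 60044) = 1/(-14290471/238) = -238/14290471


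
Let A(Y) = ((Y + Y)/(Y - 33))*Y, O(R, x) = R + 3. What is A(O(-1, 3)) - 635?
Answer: -19693/31 ≈ -635.26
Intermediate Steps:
O(R, x) = 3 + R
A(Y) = 2*Y**2/(-33 + Y) (A(Y) = ((2*Y)/(-33 + Y))*Y = (2*Y/(-33 + Y))*Y = 2*Y**2/(-33 + Y))
A(O(-1, 3)) - 635 = 2*(3 - 1)**2/(-33 + (3 - 1)) - 635 = 2*2**2/(-33 + 2) - 635 = 2*4/(-31) - 635 = 2*4*(-1/31) - 635 = -8/31 - 635 = -19693/31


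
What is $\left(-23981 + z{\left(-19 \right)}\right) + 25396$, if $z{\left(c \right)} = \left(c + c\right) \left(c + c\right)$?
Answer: $2859$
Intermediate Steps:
$z{\left(c \right)} = 4 c^{2}$ ($z{\left(c \right)} = 2 c 2 c = 4 c^{2}$)
$\left(-23981 + z{\left(-19 \right)}\right) + 25396 = \left(-23981 + 4 \left(-19\right)^{2}\right) + 25396 = \left(-23981 + 4 \cdot 361\right) + 25396 = \left(-23981 + 1444\right) + 25396 = -22537 + 25396 = 2859$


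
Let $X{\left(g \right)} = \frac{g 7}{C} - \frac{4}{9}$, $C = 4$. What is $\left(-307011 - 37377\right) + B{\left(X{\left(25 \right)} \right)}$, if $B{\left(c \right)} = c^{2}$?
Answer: $- \frac{443896367}{1296} \approx -3.4251 \cdot 10^{5}$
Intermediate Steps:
$X{\left(g \right)} = - \frac{4}{9} + \frac{7 g}{4}$ ($X{\left(g \right)} = \frac{g 7}{4} - \frac{4}{9} = 7 g \frac{1}{4} - \frac{4}{9} = \frac{7 g}{4} - \frac{4}{9} = - \frac{4}{9} + \frac{7 g}{4}$)
$\left(-307011 - 37377\right) + B{\left(X{\left(25 \right)} \right)} = \left(-307011 - 37377\right) + \left(- \frac{4}{9} + \frac{7}{4} \cdot 25\right)^{2} = -344388 + \left(- \frac{4}{9} + \frac{175}{4}\right)^{2} = -344388 + \left(\frac{1559}{36}\right)^{2} = -344388 + \frac{2430481}{1296} = - \frac{443896367}{1296}$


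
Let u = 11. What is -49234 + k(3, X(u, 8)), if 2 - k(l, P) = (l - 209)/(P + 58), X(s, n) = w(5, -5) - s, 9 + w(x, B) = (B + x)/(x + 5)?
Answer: -935305/19 ≈ -49227.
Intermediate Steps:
w(x, B) = -9 + (B + x)/(5 + x) (w(x, B) = -9 + (B + x)/(x + 5) = -9 + (B + x)/(5 + x))
X(s, n) = -9 - s (X(s, n) = (-45 - 5 - 8*5)/(5 + 5) - s = (-45 - 5 - 40)/10 - s = (⅒)*(-90) - s = -9 - s)
k(l, P) = 2 - (-209 + l)/(58 + P) (k(l, P) = 2 - (l - 209)/(P + 58) = 2 - (-209 + l)/(58 + P))
-49234 + k(3, X(u, 8)) = -49234 + (325 - 1*3 + 2*(-9 - 1*11))/(58 + (-9 - 1*11)) = -49234 + (325 - 3 + 2*(-9 - 11))/(58 + (-9 - 11)) = -49234 + (325 - 3 + 2*(-20))/(58 - 20) = -49234 + (325 - 3 - 40)/38 = -49234 + (1/38)*282 = -49234 + 141/19 = -935305/19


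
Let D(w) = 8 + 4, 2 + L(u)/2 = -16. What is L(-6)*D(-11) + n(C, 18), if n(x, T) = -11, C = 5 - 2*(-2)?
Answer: -443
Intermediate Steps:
C = 9 (C = 5 + 4 = 9)
L(u) = -36 (L(u) = -4 + 2*(-16) = -4 - 32 = -36)
D(w) = 12
L(-6)*D(-11) + n(C, 18) = -36*12 - 11 = -432 - 11 = -443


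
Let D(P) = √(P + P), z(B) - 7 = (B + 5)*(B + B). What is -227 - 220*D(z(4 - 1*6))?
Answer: -227 - 220*I*√10 ≈ -227.0 - 695.7*I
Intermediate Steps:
z(B) = 7 + 2*B*(5 + B) (z(B) = 7 + (B + 5)*(B + B) = 7 + (5 + B)*(2*B) = 7 + 2*B*(5 + B))
D(P) = √2*√P (D(P) = √(2*P) = √2*√P)
-227 - 220*D(z(4 - 1*6)) = -227 - 220*√2*√(7 + 2*(4 - 1*6)² + 10*(4 - 1*6)) = -227 - 220*√2*√(7 + 2*(4 - 6)² + 10*(4 - 6)) = -227 - 220*√2*√(7 + 2*(-2)² + 10*(-2)) = -227 - 220*√2*√(7 + 2*4 - 20) = -227 - 220*√2*√(7 + 8 - 20) = -227 - 220*√2*√(-5) = -227 - 220*√2*I*√5 = -227 - 220*I*√10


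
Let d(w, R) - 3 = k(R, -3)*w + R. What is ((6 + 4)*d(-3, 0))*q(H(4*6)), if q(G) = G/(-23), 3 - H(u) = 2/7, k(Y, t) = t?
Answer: -2280/161 ≈ -14.161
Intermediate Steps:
H(u) = 19/7 (H(u) = 3 - 2/7 = 19/7)
d(w, R) = 3 + R - 3*w (d(w, R) = 3 + (-3*w + R) = 3 + (R - 3*w) = 3 + R - 3*w)
q(G) = -G/23 (q(G) = G*(-1/23) = -G/23)
((6 + 4)*d(-3, 0))*q(H(4*6)) = ((6 + 4)*(3 + 0 - 3*(-3)))*(-1/23*19/7) = (10*(3 + 0 + 9))*(-19/161) = (10*12)*(-19/161) = 120*(-19/161) = -2280/161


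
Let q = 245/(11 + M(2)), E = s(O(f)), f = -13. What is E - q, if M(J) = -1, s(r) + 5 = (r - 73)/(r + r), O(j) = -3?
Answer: -101/6 ≈ -16.833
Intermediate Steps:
s(r) = -5 + (-73 + r)/(2*r) (s(r) = -5 + (r - 73)/(r + r) = -5 + (-73 + r)/((2*r)) = -5 + (-73 + r)*(1/(2*r)) = -5 + (-73 + r)/(2*r))
E = 23/3 (E = (½)*(-73 - 9*(-3))/(-3) = (½)*(-⅓)*(-73 + 27) = (½)*(-⅓)*(-46) = 23/3 ≈ 7.6667)
q = 49/2 (q = 245/(11 - 1) = 245/10 = 245*(⅒) = 49/2 ≈ 24.500)
E - q = 23/3 - 1*49/2 = 23/3 - 49/2 = -101/6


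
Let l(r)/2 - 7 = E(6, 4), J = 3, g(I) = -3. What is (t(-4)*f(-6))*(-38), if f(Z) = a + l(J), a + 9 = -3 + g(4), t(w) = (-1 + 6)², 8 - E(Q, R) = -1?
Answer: -16150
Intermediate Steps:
E(Q, R) = 9 (E(Q, R) = 8 - 1*(-1) = 8 + 1 = 9)
t(w) = 25 (t(w) = 5² = 25)
l(r) = 32 (l(r) = 14 + 2*9 = 14 + 18 = 32)
a = -15 (a = -9 + (-3 - 3) = -9 - 6 = -15)
f(Z) = 17 (f(Z) = -15 + 32 = 17)
(t(-4)*f(-6))*(-38) = (25*17)*(-38) = 425*(-38) = -16150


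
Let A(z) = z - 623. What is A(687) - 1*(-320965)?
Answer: 321029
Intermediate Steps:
A(z) = -623 + z
A(687) - 1*(-320965) = (-623 + 687) - 1*(-320965) = 64 + 320965 = 321029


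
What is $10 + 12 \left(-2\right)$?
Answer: $-14$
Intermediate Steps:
$10 + 12 \left(-2\right) = 10 - 24 = -14$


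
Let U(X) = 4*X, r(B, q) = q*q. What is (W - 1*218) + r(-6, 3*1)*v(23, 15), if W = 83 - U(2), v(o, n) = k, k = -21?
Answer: -332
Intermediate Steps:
r(B, q) = q²
v(o, n) = -21
W = 75 (W = 83 - 4*2 = 83 - 1*8 = 83 - 8 = 75)
(W - 1*218) + r(-6, 3*1)*v(23, 15) = (75 - 1*218) + (3*1)²*(-21) = (75 - 218) + 3²*(-21) = -143 + 9*(-21) = -143 - 189 = -332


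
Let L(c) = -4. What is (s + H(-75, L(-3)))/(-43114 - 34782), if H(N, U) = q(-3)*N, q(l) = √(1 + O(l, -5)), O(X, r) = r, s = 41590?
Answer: -20795/38948 + 75*I/38948 ≈ -0.53392 + 0.0019256*I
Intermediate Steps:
q(l) = 2*I (q(l) = √(1 - 5) = √(-4) = 2*I)
H(N, U) = 2*I*N (H(N, U) = (2*I)*N = 2*I*N)
(s + H(-75, L(-3)))/(-43114 - 34782) = (41590 + 2*I*(-75))/(-43114 - 34782) = (41590 - 150*I)/(-77896) = (41590 - 150*I)*(-1/77896) = -20795/38948 + 75*I/38948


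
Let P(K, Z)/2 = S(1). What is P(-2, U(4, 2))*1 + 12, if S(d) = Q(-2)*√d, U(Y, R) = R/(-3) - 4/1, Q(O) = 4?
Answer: 20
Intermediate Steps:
U(Y, R) = -4 - R/3 (U(Y, R) = R*(-⅓) - 4*1 = -R/3 - 4 = -4 - R/3)
S(d) = 4*√d
P(K, Z) = 8 (P(K, Z) = 2*(4*√1) = 2*(4*1) = 2*4 = 8)
P(-2, U(4, 2))*1 + 12 = 8*1 + 12 = 8 + 12 = 20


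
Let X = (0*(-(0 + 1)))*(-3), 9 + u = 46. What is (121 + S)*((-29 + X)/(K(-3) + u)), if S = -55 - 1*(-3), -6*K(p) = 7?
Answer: -12006/215 ≈ -55.842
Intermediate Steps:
K(p) = -7/6 (K(p) = -1/6*7 = -7/6)
S = -52 (S = -55 + 3 = -52)
u = 37 (u = -9 + 46 = 37)
X = 0 (X = (0*(-1*1))*(-3) = (0*(-1))*(-3) = 0*(-3) = 0)
(121 + S)*((-29 + X)/(K(-3) + u)) = (121 - 52)*((-29 + 0)/(-7/6 + 37)) = 69*(-29/215/6) = 69*(-29*6/215) = 69*(-174/215) = -12006/215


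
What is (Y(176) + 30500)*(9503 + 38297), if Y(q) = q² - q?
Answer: 2930140000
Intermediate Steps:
(Y(176) + 30500)*(9503 + 38297) = (176*(-1 + 176) + 30500)*(9503 + 38297) = (176*175 + 30500)*47800 = (30800 + 30500)*47800 = 61300*47800 = 2930140000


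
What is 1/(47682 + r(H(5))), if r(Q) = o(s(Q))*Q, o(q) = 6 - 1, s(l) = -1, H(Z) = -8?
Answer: 1/47642 ≈ 2.0990e-5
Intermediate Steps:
o(q) = 5
r(Q) = 5*Q
1/(47682 + r(H(5))) = 1/(47682 + 5*(-8)) = 1/(47682 - 40) = 1/47642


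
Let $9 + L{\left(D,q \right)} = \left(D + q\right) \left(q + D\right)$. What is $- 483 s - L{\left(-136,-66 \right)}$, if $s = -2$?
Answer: $-39829$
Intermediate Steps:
$L{\left(D,q \right)} = -9 + \left(D + q\right)^{2}$ ($L{\left(D,q \right)} = -9 + \left(D + q\right) \left(q + D\right) = -9 + \left(D + q\right) \left(D + q\right) = -9 + \left(D + q\right)^{2}$)
$- 483 s - L{\left(-136,-66 \right)} = \left(-483\right) \left(-2\right) - \left(-9 + \left(-136 - 66\right)^{2}\right) = 966 - \left(-9 + \left(-202\right)^{2}\right) = 966 - \left(-9 + 40804\right) = 966 - 40795 = -39829$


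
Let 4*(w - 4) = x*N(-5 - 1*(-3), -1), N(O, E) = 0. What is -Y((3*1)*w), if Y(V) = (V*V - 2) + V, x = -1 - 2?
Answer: -154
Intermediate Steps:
x = -3
w = 4 (w = 4 + (-3*0)/4 = 4 + (¼)*0 = 4 + 0 = 4)
Y(V) = -2 + V + V² (Y(V) = (V² - 2) + V = (-2 + V²) + V = -2 + V + V²)
-Y((3*1)*w) = -(-2 + (3*1)*4 + ((3*1)*4)²) = -(-2 + 3*4 + (3*4)²) = -(-2 + 12 + 12²) = -(-2 + 12 + 144) = -1*154 = -154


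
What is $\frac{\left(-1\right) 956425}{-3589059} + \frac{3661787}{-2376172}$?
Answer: $- \frac{9203843593}{7221186708} \approx -1.2746$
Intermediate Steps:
$\frac{\left(-1\right) 956425}{-3589059} + \frac{3661787}{-2376172} = \left(-956425\right) \left(- \frac{1}{3589059}\right) + 3661787 \left(- \frac{1}{2376172}\right) = \frac{956425}{3589059} - \frac{3661787}{2376172} = - \frac{9203843593}{7221186708}$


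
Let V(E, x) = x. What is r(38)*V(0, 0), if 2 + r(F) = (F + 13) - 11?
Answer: 0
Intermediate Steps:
r(F) = F (r(F) = -2 + ((F + 13) - 11) = -2 + ((13 + F) - 11) = -2 + (2 + F) = F)
r(38)*V(0, 0) = 38*0 = 0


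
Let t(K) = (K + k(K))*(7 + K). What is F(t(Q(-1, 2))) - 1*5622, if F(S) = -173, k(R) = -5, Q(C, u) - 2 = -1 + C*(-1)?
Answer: -5795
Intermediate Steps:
Q(C, u) = 1 - C (Q(C, u) = 2 + (-1 + C*(-1)) = 2 + (-1 - C) = 1 - C)
t(K) = (-5 + K)*(7 + K) (t(K) = (K - 5)*(7 + K) = (-5 + K)*(7 + K))
F(t(Q(-1, 2))) - 1*5622 = -173 - 1*5622 = -173 - 5622 = -5795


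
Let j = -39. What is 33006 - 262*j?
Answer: 43224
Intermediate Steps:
33006 - 262*j = 33006 - 262*(-39) = 33006 - 1*(-10218) = 33006 + 10218 = 43224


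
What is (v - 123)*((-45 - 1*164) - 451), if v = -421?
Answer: 359040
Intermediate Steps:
(v - 123)*((-45 - 1*164) - 451) = (-421 - 123)*((-45 - 1*164) - 451) = -544*((-45 - 164) - 451) = -544*(-209 - 451) = -544*(-660) = 359040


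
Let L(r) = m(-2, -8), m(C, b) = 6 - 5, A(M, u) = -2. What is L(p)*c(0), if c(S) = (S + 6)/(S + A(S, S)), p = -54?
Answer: -3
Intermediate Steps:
m(C, b) = 1
L(r) = 1
c(S) = (6 + S)/(-2 + S) (c(S) = (S + 6)/(S - 2) = (6 + S)/(-2 + S))
L(p)*c(0) = 1*((6 + 0)/(-2 + 0)) = 1*(6/(-2)) = 1*(-1/2*6) = 1*(-3) = -3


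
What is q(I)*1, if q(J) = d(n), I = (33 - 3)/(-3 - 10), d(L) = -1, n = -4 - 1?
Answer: -1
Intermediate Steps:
n = -5
I = -30/13 (I = 30/(-13) = 30*(-1/13) = -30/13 ≈ -2.3077)
q(J) = -1
q(I)*1 = -1*1 = -1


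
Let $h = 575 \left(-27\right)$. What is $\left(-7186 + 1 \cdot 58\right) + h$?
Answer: $-22653$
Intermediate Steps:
$h = -15525$
$\left(-7186 + 1 \cdot 58\right) + h = \left(-7186 + 1 \cdot 58\right) - 15525 = \left(-7186 + 58\right) - 15525 = -7128 - 15525 = -22653$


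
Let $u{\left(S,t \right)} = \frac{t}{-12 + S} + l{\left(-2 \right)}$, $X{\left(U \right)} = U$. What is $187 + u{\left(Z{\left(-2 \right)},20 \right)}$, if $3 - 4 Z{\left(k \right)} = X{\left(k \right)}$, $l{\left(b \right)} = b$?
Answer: $\frac{7875}{43} \approx 183.14$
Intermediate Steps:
$Z{\left(k \right)} = \frac{3}{4} - \frac{k}{4}$
$u{\left(S,t \right)} = -2 + \frac{t}{-12 + S}$ ($u{\left(S,t \right)} = \frac{t}{-12 + S} - 2 = -2 + \frac{t}{-12 + S}$)
$187 + u{\left(Z{\left(-2 \right)},20 \right)} = 187 + \frac{24 + 20 - 2 \left(\frac{3}{4} - - \frac{1}{2}\right)}{-12 + \left(\frac{3}{4} - - \frac{1}{2}\right)} = 187 + \frac{24 + 20 - 2 \left(\frac{3}{4} + \frac{1}{2}\right)}{-12 + \left(\frac{3}{4} + \frac{1}{2}\right)} = 187 + \frac{24 + 20 - \frac{5}{2}}{-12 + \frac{5}{4}} = 187 + \frac{24 + 20 - \frac{5}{2}}{- \frac{43}{4}} = 187 - \frac{166}{43} = \frac{7875}{43}$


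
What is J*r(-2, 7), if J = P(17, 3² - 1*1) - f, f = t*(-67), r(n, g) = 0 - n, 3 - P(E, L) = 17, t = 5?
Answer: 642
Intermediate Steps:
P(E, L) = -14 (P(E, L) = 3 - 1*17 = 3 - 17 = -14)
r(n, g) = -n
f = -335 (f = 5*(-67) = -335)
J = 321 (J = -14 - 1*(-335) = -14 + 335 = 321)
J*r(-2, 7) = 321*(-1*(-2)) = 321*2 = 642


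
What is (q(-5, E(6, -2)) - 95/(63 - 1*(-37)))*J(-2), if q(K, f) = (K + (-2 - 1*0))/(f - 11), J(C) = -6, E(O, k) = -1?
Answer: 11/5 ≈ 2.2000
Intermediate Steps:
q(K, f) = (-2 + K)/(-11 + f) (q(K, f) = (K + (-2 + 0))/(-11 + f) = (K - 2)/(-11 + f) = (-2 + K)/(-11 + f))
(q(-5, E(6, -2)) - 95/(63 - 1*(-37)))*J(-2) = ((-2 - 5)/(-11 - 1) - 95/(63 - 1*(-37)))*(-6) = (-7/(-12) - 95/(63 + 37))*(-6) = (-1/12*(-7) - 95/100)*(-6) = (7/12 - 95*1/100)*(-6) = (7/12 - 19/20)*(-6) = -11/30*(-6) = 11/5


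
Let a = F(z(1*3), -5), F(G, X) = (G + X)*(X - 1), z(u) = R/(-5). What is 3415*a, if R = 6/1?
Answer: 127038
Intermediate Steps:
R = 6 (R = 6*1 = 6)
z(u) = -6/5 (z(u) = 6/(-5) = 6*(-⅕) = -6/5)
F(G, X) = (-1 + X)*(G + X) (F(G, X) = (G + X)*(-1 + X) = (-1 + X)*(G + X))
a = 186/5 (a = (-5)² - 1*(-6/5) - 1*(-5) - 6/5*(-5) = 25 + 6/5 + 5 + 6 = 186/5 ≈ 37.200)
3415*a = 3415*(186/5) = 127038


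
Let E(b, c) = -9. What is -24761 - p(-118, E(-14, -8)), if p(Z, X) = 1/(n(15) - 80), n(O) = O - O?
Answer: -1980879/80 ≈ -24761.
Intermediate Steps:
n(O) = 0
p(Z, X) = -1/80 (p(Z, X) = 1/(0 - 80) = 1/(-80) = -1/80)
-24761 - p(-118, E(-14, -8)) = -24761 - 1*(-1/80) = -24761 + 1/80 = -1980879/80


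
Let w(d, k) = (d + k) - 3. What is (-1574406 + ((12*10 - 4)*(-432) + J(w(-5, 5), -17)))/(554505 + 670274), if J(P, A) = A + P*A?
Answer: -1624484/1224779 ≈ -1.3263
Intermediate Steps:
w(d, k) = -3 + d + k
J(P, A) = A + A*P
(-1574406 + ((12*10 - 4)*(-432) + J(w(-5, 5), -17)))/(554505 + 670274) = (-1574406 + ((12*10 - 4)*(-432) - 17*(1 + (-3 - 5 + 5))))/(554505 + 670274) = (-1574406 + ((120 - 4)*(-432) - 17*(1 - 3)))/1224779 = (-1574406 + (116*(-432) - 17*(-2)))*(1/1224779) = (-1574406 + (-50112 + 34))*(1/1224779) = (-1574406 - 50078)*(1/1224779) = -1624484*1/1224779 = -1624484/1224779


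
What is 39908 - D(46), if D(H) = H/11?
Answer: 438942/11 ≈ 39904.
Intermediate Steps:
D(H) = H/11
39908 - D(46) = 39908 - 46/11 = 438942/11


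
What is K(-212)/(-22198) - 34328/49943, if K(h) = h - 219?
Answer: -740487511/1108634714 ≈ -0.66793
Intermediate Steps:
K(h) = -219 + h
K(-212)/(-22198) - 34328/49943 = (-219 - 212)/(-22198) - 34328/49943 = -431*(-1/22198) - 34328*1/49943 = 431/22198 - 34328/49943 = -740487511/1108634714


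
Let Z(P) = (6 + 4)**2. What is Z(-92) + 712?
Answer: 812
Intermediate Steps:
Z(P) = 100 (Z(P) = 10**2 = 100)
Z(-92) + 712 = 100 + 712 = 812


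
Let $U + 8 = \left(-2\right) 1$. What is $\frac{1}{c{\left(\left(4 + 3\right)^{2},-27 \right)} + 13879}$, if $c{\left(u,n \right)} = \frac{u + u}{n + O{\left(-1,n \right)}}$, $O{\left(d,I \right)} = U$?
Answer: $\frac{37}{513425} \approx 7.2065 \cdot 10^{-5}$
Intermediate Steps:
$U = -10$ ($U = -8 - 2 = -10$)
$O{\left(d,I \right)} = -10$
$c{\left(u,n \right)} = \frac{2 u}{-10 + n}$ ($c{\left(u,n \right)} = \frac{u + u}{n - 10} = \frac{2 u}{-10 + n}$)
$\frac{1}{c{\left(\left(4 + 3\right)^{2},-27 \right)} + 13879} = \frac{1}{\frac{2 \left(4 + 3\right)^{2}}{-10 - 27} + 13879} = \frac{1}{\frac{2 \cdot 7^{2}}{-37} + 13879} = \frac{1}{2 \cdot 49 \left(- \frac{1}{37}\right) + 13879} = \frac{1}{- \frac{98}{37} + 13879} = \frac{1}{\frac{513425}{37}} = \frac{37}{513425}$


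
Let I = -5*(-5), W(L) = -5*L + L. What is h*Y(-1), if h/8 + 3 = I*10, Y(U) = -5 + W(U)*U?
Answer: -17784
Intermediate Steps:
W(L) = -4*L
I = 25
Y(U) = -5 - 4*U² (Y(U) = -5 + (-4*U)*U = -5 - 4*U²)
h = 1976 (h = -24 + 8*(25*10) = -24 + 8*250 = -24 + 2000 = 1976)
h*Y(-1) = 1976*(-5 - 4*(-1)²) = 1976*(-5 - 4*1) = 1976*(-5 - 4) = 1976*(-9) = -17784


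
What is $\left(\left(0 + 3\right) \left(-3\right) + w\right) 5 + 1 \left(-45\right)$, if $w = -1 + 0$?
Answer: $-95$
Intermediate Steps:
$w = -1$
$\left(\left(0 + 3\right) \left(-3\right) + w\right) 5 + 1 \left(-45\right) = \left(\left(0 + 3\right) \left(-3\right) - 1\right) 5 + 1 \left(-45\right) = \left(3 \left(-3\right) - 1\right) 5 - 45 = \left(-9 - 1\right) 5 - 45 = \left(-10\right) 5 - 45 = -50 - 45 = -95$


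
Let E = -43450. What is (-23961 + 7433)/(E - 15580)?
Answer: 8264/29515 ≈ 0.27999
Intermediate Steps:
(-23961 + 7433)/(E - 15580) = (-23961 + 7433)/(-43450 - 15580) = -16528/(-59030) = -16528*(-1/59030) = 8264/29515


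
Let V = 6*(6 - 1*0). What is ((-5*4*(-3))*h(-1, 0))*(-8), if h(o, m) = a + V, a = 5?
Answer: -19680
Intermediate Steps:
V = 36 (V = 6*(6 + 0) = 6*6 = 36)
h(o, m) = 41 (h(o, m) = 5 + 36 = 41)
((-5*4*(-3))*h(-1, 0))*(-8) = ((-5*4*(-3))*41)*(-8) = (-20*(-3)*41)*(-8) = (60*41)*(-8) = 2460*(-8) = -19680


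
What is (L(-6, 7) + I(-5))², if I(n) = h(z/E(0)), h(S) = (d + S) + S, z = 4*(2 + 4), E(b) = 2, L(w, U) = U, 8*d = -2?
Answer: 15129/16 ≈ 945.56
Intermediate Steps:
d = -¼ (d = (⅛)*(-2) = -¼ ≈ -0.25000)
z = 24 (z = 4*6 = 24)
h(S) = -¼ + 2*S (h(S) = (-¼ + S) + S = -¼ + 2*S)
I(n) = 95/4 (I(n) = -¼ + 2*(24/2) = -¼ + 2*(24*(½)) = -¼ + 2*12 = -¼ + 24 = 95/4)
(L(-6, 7) + I(-5))² = (7 + 95/4)² = (123/4)² = 15129/16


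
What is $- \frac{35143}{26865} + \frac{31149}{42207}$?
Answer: $- \frac{215487572}{377963685} \approx -0.57013$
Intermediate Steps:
$- \frac{35143}{26865} + \frac{31149}{42207} = \left(-35143\right) \frac{1}{26865} + 31149 \cdot \frac{1}{42207} = - \frac{35143}{26865} + \frac{10383}{14069} = - \frac{215487572}{377963685}$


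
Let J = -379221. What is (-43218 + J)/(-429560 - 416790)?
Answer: 422439/846350 ≈ 0.49913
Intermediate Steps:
(-43218 + J)/(-429560 - 416790) = (-43218 - 379221)/(-429560 - 416790) = -422439/(-846350) = -422439*(-1/846350) = 422439/846350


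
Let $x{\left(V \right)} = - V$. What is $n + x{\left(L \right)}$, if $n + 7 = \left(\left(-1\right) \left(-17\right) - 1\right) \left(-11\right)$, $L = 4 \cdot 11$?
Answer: $-227$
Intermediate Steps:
$L = 44$
$n = -183$ ($n = -7 + \left(\left(-1\right) \left(-17\right) - 1\right) \left(-11\right) = -7 + \left(17 - 1\right) \left(-11\right) = -7 + 16 \left(-11\right) = -7 - 176 = -183$)
$n + x{\left(L \right)} = -183 - 44 = -227$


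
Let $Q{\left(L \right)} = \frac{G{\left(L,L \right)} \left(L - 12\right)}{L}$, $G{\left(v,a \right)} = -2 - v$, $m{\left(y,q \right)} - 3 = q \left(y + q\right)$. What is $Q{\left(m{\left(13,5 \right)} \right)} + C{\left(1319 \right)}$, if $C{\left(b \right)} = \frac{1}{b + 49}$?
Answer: $- \frac{3508889}{42408} \approx -82.741$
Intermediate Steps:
$m{\left(y,q \right)} = 3 + q \left(q + y\right)$ ($m{\left(y,q \right)} = 3 + q \left(y + q\right) = 3 + q \left(q + y\right)$)
$C{\left(b \right)} = \frac{1}{49 + b}$
$Q{\left(L \right)} = \frac{\left(-12 + L\right) \left(-2 - L\right)}{L}$ ($Q{\left(L \right)} = \frac{\left(-2 - L\right) \left(L - 12\right)}{L} = \frac{\left(-2 - L\right) \left(-12 + L\right)}{L} = \frac{\left(-12 + L\right) \left(-2 - L\right)}{L}$)
$Q{\left(m{\left(13,5 \right)} \right)} + C{\left(1319 \right)} = \left(10 - \left(3 + 5^{2} + 5 \cdot 13\right) + \frac{24}{3 + 5^{2} + 5 \cdot 13}\right) + \frac{1}{49 + 1319} = \left(10 - \left(3 + 25 + 65\right) + \frac{24}{3 + 25 + 65}\right) + \frac{1}{1368} = \left(10 - 93 + \frac{24}{93}\right) + \frac{1}{1368} = \left(10 - 93 + 24 \cdot \frac{1}{93}\right) + \frac{1}{1368} = \left(10 - 93 + \frac{8}{31}\right) + \frac{1}{1368} = - \frac{2565}{31} + \frac{1}{1368} = - \frac{3508889}{42408}$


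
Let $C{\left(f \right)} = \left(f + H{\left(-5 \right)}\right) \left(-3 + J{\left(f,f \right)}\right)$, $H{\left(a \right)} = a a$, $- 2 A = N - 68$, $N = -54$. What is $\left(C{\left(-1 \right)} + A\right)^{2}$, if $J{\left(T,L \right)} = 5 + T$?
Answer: $7225$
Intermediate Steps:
$A = 61$ ($A = - \frac{-54 - 68}{2} = \left(- \frac{1}{2}\right) \left(-122\right) = 61$)
$H{\left(a \right)} = a^{2}$
$C{\left(f \right)} = \left(2 + f\right) \left(25 + f\right)$ ($C{\left(f \right)} = \left(f + \left(-5\right)^{2}\right) \left(-3 + \left(5 + f\right)\right) = \left(f + 25\right) \left(2 + f\right) = \left(25 + f\right) \left(2 + f\right) = \left(2 + f\right) \left(25 + f\right)$)
$\left(C{\left(-1 \right)} + A\right)^{2} = \left(\left(50 + \left(-1\right)^{2} + 27 \left(-1\right)\right) + 61\right)^{2} = \left(\left(50 + 1 - 27\right) + 61\right)^{2} = \left(24 + 61\right)^{2} = 85^{2} = 7225$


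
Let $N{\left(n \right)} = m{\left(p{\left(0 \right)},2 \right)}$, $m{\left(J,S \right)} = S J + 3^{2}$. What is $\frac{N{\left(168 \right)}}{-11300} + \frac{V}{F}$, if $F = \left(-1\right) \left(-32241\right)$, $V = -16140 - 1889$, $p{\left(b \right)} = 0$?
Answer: $- \frac{18547079}{33120300} \approx -0.55999$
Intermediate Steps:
$V = -18029$ ($V = -16140 - 1889 = -18029$)
$F = 32241$
$m{\left(J,S \right)} = 9 + J S$ ($m{\left(J,S \right)} = J S + 9 = 9 + J S$)
$N{\left(n \right)} = 9$ ($N{\left(n \right)} = 9 + 0 \cdot 2 = 9 + 0 = 9$)
$\frac{N{\left(168 \right)}}{-11300} + \frac{V}{F} = \frac{9}{-11300} - \frac{18029}{32241} = 9 \left(- \frac{1}{11300}\right) - \frac{1639}{2931} = - \frac{9}{11300} - \frac{1639}{2931} = - \frac{18547079}{33120300}$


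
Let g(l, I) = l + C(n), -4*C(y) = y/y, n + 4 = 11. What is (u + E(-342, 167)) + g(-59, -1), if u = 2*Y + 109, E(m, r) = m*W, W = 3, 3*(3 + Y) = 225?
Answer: -3329/4 ≈ -832.25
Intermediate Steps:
n = 7 (n = -4 + 11 = 7)
Y = 72 (Y = -3 + (⅓)*225 = -3 + 75 = 72)
C(y) = -¼ (C(y) = -y/(4*y) = -¼*1 = -¼)
E(m, r) = 3*m (E(m, r) = m*3 = 3*m)
u = 253 (u = 2*72 + 109 = 144 + 109 = 253)
g(l, I) = -¼ + l (g(l, I) = l - ¼ = -¼ + l)
(u + E(-342, 167)) + g(-59, -1) = (253 + 3*(-342)) + (-¼ - 59) = (253 - 1026) - 237/4 = -773 - 237/4 = -3329/4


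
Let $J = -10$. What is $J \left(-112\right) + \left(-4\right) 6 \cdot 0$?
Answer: $1120$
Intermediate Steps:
$J \left(-112\right) + \left(-4\right) 6 \cdot 0 = \left(-10\right) \left(-112\right) + \left(-4\right) 6 \cdot 0 = 1120 - 0 = 1120 + 0 = 1120$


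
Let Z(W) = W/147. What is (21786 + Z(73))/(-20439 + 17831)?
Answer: -3202615/383376 ≈ -8.3537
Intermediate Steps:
Z(W) = W/147 (Z(W) = W*(1/147) = W/147)
(21786 + Z(73))/(-20439 + 17831) = (21786 + (1/147)*73)/(-20439 + 17831) = (21786 + 73/147)/(-2608) = (3202615/147)*(-1/2608) = -3202615/383376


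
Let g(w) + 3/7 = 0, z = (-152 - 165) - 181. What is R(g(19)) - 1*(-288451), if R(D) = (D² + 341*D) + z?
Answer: 14102545/49 ≈ 2.8781e+5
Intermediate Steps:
z = -498 (z = -317 - 181 = -498)
g(w) = -3/7 (g(w) = -3/7 + 0 = -3/7)
R(D) = -498 + D² + 341*D (R(D) = (D² + 341*D) - 498 = -498 + D² + 341*D)
R(g(19)) - 1*(-288451) = (-498 + (-3/7)² + 341*(-3/7)) - 1*(-288451) = (-498 + 9/49 - 1023/7) + 288451 = -31554/49 + 288451 = 14102545/49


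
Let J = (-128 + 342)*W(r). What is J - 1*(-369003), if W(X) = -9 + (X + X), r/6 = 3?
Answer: 374781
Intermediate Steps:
r = 18 (r = 6*3 = 18)
W(X) = -9 + 2*X
J = 5778 (J = (-128 + 342)*(-9 + 2*18) = 214*(-9 + 36) = 214*27 = 5778)
J - 1*(-369003) = 5778 - 1*(-369003) = 5778 + 369003 = 374781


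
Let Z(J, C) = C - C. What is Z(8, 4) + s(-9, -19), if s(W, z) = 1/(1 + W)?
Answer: -⅛ ≈ -0.12500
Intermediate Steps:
Z(J, C) = 0
Z(8, 4) + s(-9, -19) = 0 + 1/(1 - 9) = 0 + 1/(-8) = 0 - ⅛ = -⅛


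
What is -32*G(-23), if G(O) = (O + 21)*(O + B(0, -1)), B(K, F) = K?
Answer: -1472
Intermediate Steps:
G(O) = O*(21 + O) (G(O) = (O + 21)*(O + 0) = (21 + O)*O = O*(21 + O))
-32*G(-23) = -(-736)*(21 - 23) = -(-736)*(-2) = -32*46 = -1472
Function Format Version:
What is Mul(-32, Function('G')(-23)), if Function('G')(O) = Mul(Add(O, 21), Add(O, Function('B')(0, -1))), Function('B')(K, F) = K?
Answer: -1472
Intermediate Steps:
Function('G')(O) = Mul(O, Add(21, O)) (Function('G')(O) = Mul(Add(O, 21), Add(O, 0)) = Mul(Add(21, O), O) = Mul(O, Add(21, O)))
Mul(-32, Function('G')(-23)) = Mul(-32, Mul(-23, Add(21, -23))) = Mul(-32, Mul(-23, -2)) = Mul(-32, 46) = -1472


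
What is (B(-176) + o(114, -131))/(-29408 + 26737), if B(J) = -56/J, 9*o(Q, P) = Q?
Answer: -857/176286 ≈ -0.0048614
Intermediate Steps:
o(Q, P) = Q/9
(B(-176) + o(114, -131))/(-29408 + 26737) = (-56/(-176) + (⅑)*114)/(-29408 + 26737) = (-56*(-1/176) + 38/3)/(-2671) = (7/22 + 38/3)*(-1/2671) = (857/66)*(-1/2671) = -857/176286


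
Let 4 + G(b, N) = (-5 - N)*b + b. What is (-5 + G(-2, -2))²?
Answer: 25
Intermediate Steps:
G(b, N) = -4 + b + b*(-5 - N) (G(b, N) = -4 + ((-5 - N)*b + b) = -4 + (b*(-5 - N) + b) = -4 + (b + b*(-5 - N)) = -4 + b + b*(-5 - N))
(-5 + G(-2, -2))² = (-5 + (-4 - 4*(-2) - 1*(-2)*(-2)))² = (-5 + (-4 + 8 - 4))² = (-5 + 0)² = (-5)² = 25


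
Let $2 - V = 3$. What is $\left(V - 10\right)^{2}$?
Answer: $121$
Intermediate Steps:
$V = -1$ ($V = 2 - 3 = -1$)
$\left(V - 10\right)^{2} = \left(-1 - 10\right)^{2} = \left(-11\right)^{2} = 121$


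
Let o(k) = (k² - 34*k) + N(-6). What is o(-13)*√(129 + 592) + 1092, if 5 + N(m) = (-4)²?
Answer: 1092 + 622*√721 ≈ 17794.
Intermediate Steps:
N(m) = 11 (N(m) = -5 + (-4)² = -5 + 16 = 11)
o(k) = 11 + k² - 34*k (o(k) = (k² - 34*k) + 11 = 11 + k² - 34*k)
o(-13)*√(129 + 592) + 1092 = (11 + (-13)² - 34*(-13))*√(129 + 592) + 1092 = (11 + 169 + 442)*√721 + 1092 = 622*√721 + 1092 = 1092 + 622*√721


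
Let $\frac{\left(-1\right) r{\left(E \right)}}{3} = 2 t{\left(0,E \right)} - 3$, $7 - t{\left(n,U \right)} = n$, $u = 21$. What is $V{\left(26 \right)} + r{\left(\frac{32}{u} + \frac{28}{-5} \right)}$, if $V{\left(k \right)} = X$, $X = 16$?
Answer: $-17$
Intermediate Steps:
$V{\left(k \right)} = 16$
$t{\left(n,U \right)} = 7 - n$
$r{\left(E \right)} = -33$ ($r{\left(E \right)} = - 3 \left(2 \left(7 - 0\right) - 3\right) = - 3 \left(2 \left(7 + 0\right) - 3\right) = - 3 \left(2 \cdot 7 - 3\right) = - 3 \left(14 - 3\right) = \left(-3\right) 11 = -33$)
$V{\left(26 \right)} + r{\left(\frac{32}{u} + \frac{28}{-5} \right)} = 16 - 33 = -17$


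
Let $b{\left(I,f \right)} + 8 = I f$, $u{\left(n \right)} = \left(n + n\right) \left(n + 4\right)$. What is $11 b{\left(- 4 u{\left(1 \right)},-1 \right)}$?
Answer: $352$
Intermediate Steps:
$u{\left(n \right)} = 2 n \left(4 + n\right)$
$b{\left(I,f \right)} = -8 + I f$
$11 b{\left(- 4 u{\left(1 \right)},-1 \right)} = 11 \left(-8 + - 4 \cdot 2 \cdot 1 \left(4 + 1\right) \left(-1\right)\right) = 11 \left(-8 + - 4 \cdot 2 \cdot 1 \cdot 5 \left(-1\right)\right) = 11 \left(-8 + \left(-4\right) 10 \left(-1\right)\right) = 11 \left(-8 - -40\right) = 11 \left(-8 + 40\right) = 11 \cdot 32 = 352$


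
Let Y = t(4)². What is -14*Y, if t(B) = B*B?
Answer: -3584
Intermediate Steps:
t(B) = B²
Y = 256 (Y = (4²)² = 16² = 256)
-14*Y = -14*256 = -3584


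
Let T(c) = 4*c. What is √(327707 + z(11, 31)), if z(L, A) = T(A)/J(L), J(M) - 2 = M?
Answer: √55384095/13 ≈ 572.46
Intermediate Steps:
J(M) = 2 + M
z(L, A) = 4*A/(2 + L) (z(L, A) = (4*A)/(2 + L) = 4*A/(2 + L))
√(327707 + z(11, 31)) = √(327707 + 4*31/(2 + 11)) = √(327707 + 4*31/13) = √(327707 + 4*31*(1/13)) = √(327707 + 124/13) = √(4260315/13) = √55384095/13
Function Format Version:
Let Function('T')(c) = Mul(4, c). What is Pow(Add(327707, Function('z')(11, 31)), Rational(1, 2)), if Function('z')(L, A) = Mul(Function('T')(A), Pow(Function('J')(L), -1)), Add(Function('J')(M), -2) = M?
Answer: Mul(Rational(1, 13), Pow(55384095, Rational(1, 2))) ≈ 572.46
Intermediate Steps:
Function('J')(M) = Add(2, M)
Function('z')(L, A) = Mul(4, A, Pow(Add(2, L), -1)) (Function('z')(L, A) = Mul(Mul(4, A), Pow(Add(2, L), -1)) = Mul(4, A, Pow(Add(2, L), -1)))
Pow(Add(327707, Function('z')(11, 31)), Rational(1, 2)) = Pow(Add(327707, Mul(4, 31, Pow(Add(2, 11), -1))), Rational(1, 2)) = Pow(Add(327707, Mul(4, 31, Pow(13, -1))), Rational(1, 2)) = Pow(Add(327707, Mul(4, 31, Rational(1, 13))), Rational(1, 2)) = Pow(Add(327707, Rational(124, 13)), Rational(1, 2)) = Pow(Rational(4260315, 13), Rational(1, 2)) = Mul(Rational(1, 13), Pow(55384095, Rational(1, 2)))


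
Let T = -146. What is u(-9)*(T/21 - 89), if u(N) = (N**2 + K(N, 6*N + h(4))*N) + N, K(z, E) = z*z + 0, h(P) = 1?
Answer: 441285/7 ≈ 63041.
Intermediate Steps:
K(z, E) = z**2 (K(z, E) = z**2 + 0 = z**2)
u(N) = N + N**2 + N**3 (u(N) = (N**2 + N**2*N) + N = (N**2 + N**3) + N = N + N**2 + N**3)
u(-9)*(T/21 - 89) = (-9*(1 - 9 + (-9)**2))*(-146/21 - 89) = (-9*(1 - 9 + 81))*(-146*1/21 - 89) = (-9*73)*(-146/21 - 89) = -657*(-2015/21) = 441285/7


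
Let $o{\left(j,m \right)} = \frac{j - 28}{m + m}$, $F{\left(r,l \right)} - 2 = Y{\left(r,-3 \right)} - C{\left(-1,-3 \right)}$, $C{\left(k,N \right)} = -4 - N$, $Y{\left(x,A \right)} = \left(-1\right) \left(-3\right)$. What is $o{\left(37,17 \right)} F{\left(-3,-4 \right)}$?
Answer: $\frac{27}{17} \approx 1.5882$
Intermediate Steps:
$Y{\left(x,A \right)} = 3$
$F{\left(r,l \right)} = 6$ ($F{\left(r,l \right)} = 2 + \left(3 - \left(-4 - -3\right)\right) = 2 + \left(3 - \left(-4 + 3\right)\right) = 2 + \left(3 - -1\right) = 2 + \left(3 + 1\right) = 2 + 4 = 6$)
$o{\left(j,m \right)} = \frac{-28 + j}{2 m}$
$o{\left(37,17 \right)} F{\left(-3,-4 \right)} = \frac{-28 + 37}{2 \cdot 17} \cdot 6 = \frac{1}{2} \cdot \frac{1}{17} \cdot 9 \cdot 6 = \frac{9}{34} \cdot 6 = \frac{27}{17}$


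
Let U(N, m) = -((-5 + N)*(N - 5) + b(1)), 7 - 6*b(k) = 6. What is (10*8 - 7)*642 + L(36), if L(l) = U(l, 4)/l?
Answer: 10117289/216 ≈ 46839.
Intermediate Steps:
b(k) = ⅙ (b(k) = 7/6 - ⅙*6 = 7/6 - 1 = ⅙)
U(N, m) = -⅙ - (-5 + N)² (U(N, m) = -((-5 + N)*(N - 5) + ⅙) = -((-5 + N)*(-5 + N) + ⅙) = -((-5 + N)² + ⅙) = -(⅙ + (-5 + N)²) = -⅙ - (-5 + N)²)
L(l) = (-151/6 - l² + 10*l)/l
(10*8 - 7)*642 + L(36) = (10*8 - 7)*642 + (-⅙ - (-5 + 36)²)/36 = (80 - 7)*642 + (-⅙ - 1*31²)/36 = 73*642 + (-⅙ - 1*961)/36 = 46866 + (-⅙ - 961)/36 = 46866 + (1/36)*(-5767/6) = 46866 - 5767/216 = 10117289/216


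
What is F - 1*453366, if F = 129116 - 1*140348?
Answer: -464598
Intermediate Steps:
F = -11232 (F = 129116 - 140348 = -11232)
F - 1*453366 = -11232 - 1*453366 = -11232 - 453366 = -464598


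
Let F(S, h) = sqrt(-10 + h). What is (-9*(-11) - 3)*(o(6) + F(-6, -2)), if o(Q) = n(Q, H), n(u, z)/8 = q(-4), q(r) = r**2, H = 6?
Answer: 12288 + 192*I*sqrt(3) ≈ 12288.0 + 332.55*I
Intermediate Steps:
n(u, z) = 128 (n(u, z) = 8*(-4)**2 = 8*16 = 128)
o(Q) = 128
(-9*(-11) - 3)*(o(6) + F(-6, -2)) = (-9*(-11) - 3)*(128 + sqrt(-10 - 2)) = (99 - 3)*(128 + sqrt(-12)) = 96*(128 + 2*I*sqrt(3)) = 12288 + 192*I*sqrt(3)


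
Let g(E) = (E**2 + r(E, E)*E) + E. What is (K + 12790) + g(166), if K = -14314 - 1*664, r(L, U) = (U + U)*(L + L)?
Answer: 18322718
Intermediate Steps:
r(L, U) = 4*L*U (r(L, U) = (2*U)*(2*L) = 4*L*U)
K = -14978 (K = -14314 - 664 = -14978)
g(E) = E + E**2 + 4*E**3 (g(E) = (E**2 + (4*E*E)*E) + E = (E**2 + (4*E**2)*E) + E = (E**2 + 4*E**3) + E = E + E**2 + 4*E**3)
(K + 12790) + g(166) = (-14978 + 12790) + 166*(1 + 166 + 4*166**2) = -2188 + 166*(1 + 166 + 4*27556) = -2188 + 166*(1 + 166 + 110224) = -2188 + 166*110391 = -2188 + 18324906 = 18322718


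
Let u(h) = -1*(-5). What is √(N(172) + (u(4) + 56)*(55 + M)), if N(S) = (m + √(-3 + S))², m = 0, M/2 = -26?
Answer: 4*√22 ≈ 18.762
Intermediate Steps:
M = -52 (M = 2*(-26) = -52)
u(h) = 5
N(S) = -3 + S (N(S) = (0 + √(-3 + S))² = (√(-3 + S))² = -3 + S)
√(N(172) + (u(4) + 56)*(55 + M)) = √((-3 + 172) + (5 + 56)*(55 - 52)) = √(169 + 61*3) = √(169 + 183) = √352 = 4*√22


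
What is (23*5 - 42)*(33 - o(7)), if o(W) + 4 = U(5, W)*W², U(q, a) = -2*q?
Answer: 38471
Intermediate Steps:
o(W) = -4 - 10*W² (o(W) = -4 + (-2*5)*W² = -4 - 10*W²)
(23*5 - 42)*(33 - o(7)) = (23*5 - 42)*(33 - (-4 - 10*7²)) = (115 - 42)*(33 - (-4 - 10*49)) = 73*(33 - (-4 - 490)) = 73*(33 - 1*(-494)) = 73*(33 + 494) = 73*527 = 38471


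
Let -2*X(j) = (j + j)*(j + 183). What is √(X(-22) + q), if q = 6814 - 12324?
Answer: 4*I*√123 ≈ 44.362*I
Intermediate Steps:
q = -5510
X(j) = -j*(183 + j) (X(j) = -(j + j)*(j + 183)/2 = -2*j*(183 + j)/2 = -j*(183 + j))
√(X(-22) + q) = √(-1*(-22)*(183 - 22) - 5510) = √(-1*(-22)*161 - 5510) = √(3542 - 5510) = √(-1968) = 4*I*√123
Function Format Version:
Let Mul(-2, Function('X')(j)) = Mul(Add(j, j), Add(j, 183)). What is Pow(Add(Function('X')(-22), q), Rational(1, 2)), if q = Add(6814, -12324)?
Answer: Mul(4, I, Pow(123, Rational(1, 2))) ≈ Mul(44.362, I)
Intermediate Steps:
q = -5510
Function('X')(j) = Mul(-1, j, Add(183, j)) (Function('X')(j) = Mul(Rational(-1, 2), Mul(Add(j, j), Add(j, 183))) = Mul(Rational(-1, 2), Mul(Mul(2, j), Add(183, j))) = Mul(Rational(-1, 2), Mul(2, j, Add(183, j))) = Mul(-1, j, Add(183, j)))
Pow(Add(Function('X')(-22), q), Rational(1, 2)) = Pow(Add(Mul(-1, -22, Add(183, -22)), -5510), Rational(1, 2)) = Pow(Add(Mul(-1, -22, 161), -5510), Rational(1, 2)) = Pow(Add(3542, -5510), Rational(1, 2)) = Pow(-1968, Rational(1, 2)) = Mul(4, I, Pow(123, Rational(1, 2)))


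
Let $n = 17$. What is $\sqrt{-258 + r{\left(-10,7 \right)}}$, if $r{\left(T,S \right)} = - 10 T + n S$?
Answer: $i \sqrt{39} \approx 6.245 i$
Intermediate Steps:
$r{\left(T,S \right)} = - 10 T + 17 S$
$\sqrt{-258 + r{\left(-10,7 \right)}} = \sqrt{-258 + \left(\left(-10\right) \left(-10\right) + 17 \cdot 7\right)} = \sqrt{-258 + \left(100 + 119\right)} = \sqrt{-258 + 219} = \sqrt{-39} = i \sqrt{39}$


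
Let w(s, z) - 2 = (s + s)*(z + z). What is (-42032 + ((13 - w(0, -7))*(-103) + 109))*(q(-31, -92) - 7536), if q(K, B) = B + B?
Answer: 332392320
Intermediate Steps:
w(s, z) = 2 + 4*s*z (w(s, z) = 2 + (s + s)*(z + z) = 2 + (2*s)*(2*z) = 2 + 4*s*z)
q(K, B) = 2*B
(-42032 + ((13 - w(0, -7))*(-103) + 109))*(q(-31, -92) - 7536) = (-42032 + ((13 - (2 + 4*0*(-7)))*(-103) + 109))*(2*(-92) - 7536) = (-42032 + ((13 - (2 + 0))*(-103) + 109))*(-184 - 7536) = (-42032 + ((13 - 1*2)*(-103) + 109))*(-7720) = (-42032 + ((13 - 2)*(-103) + 109))*(-7720) = (-42032 + (11*(-103) + 109))*(-7720) = (-42032 + (-1133 + 109))*(-7720) = (-42032 - 1024)*(-7720) = -43056*(-7720) = 332392320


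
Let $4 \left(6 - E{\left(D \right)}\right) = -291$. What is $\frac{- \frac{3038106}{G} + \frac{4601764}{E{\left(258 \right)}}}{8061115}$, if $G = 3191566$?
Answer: $\frac{4196169791879}{578870562512025} \approx 0.0072489$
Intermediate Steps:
$E{\left(D \right)} = \frac{315}{4}$ ($E{\left(D \right)} = 6 - - \frac{291}{4} = 6 + \frac{291}{4} = \frac{315}{4}$)
$\frac{- \frac{3038106}{G} + \frac{4601764}{E{\left(258 \right)}}}{8061115} = \frac{- \frac{3038106}{3191566} + \frac{4601764}{\frac{315}{4}}}{8061115} = \left(\left(-3038106\right) \frac{1}{3191566} + 4601764 \cdot \frac{4}{315}\right) \frac{1}{8061115} = \left(- \frac{1519053}{1595783} + \frac{18407056}{315}\right) \frac{1}{8061115} = \frac{4196169791879}{71810235} \cdot \frac{1}{8061115} = \frac{4196169791879}{578870562512025}$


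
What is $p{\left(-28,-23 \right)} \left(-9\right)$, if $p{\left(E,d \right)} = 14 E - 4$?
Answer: $3564$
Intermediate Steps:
$p{\left(E,d \right)} = -4 + 14 E$
$p{\left(-28,-23 \right)} \left(-9\right) = \left(-4 + 14 \left(-28\right)\right) \left(-9\right) = \left(-4 - 392\right) \left(-9\right) = \left(-396\right) \left(-9\right) = 3564$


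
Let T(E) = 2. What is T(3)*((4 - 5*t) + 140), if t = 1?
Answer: 278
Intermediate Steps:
T(3)*((4 - 5*t) + 140) = 2*((4 - 5*1) + 140) = 2*((4 - 5) + 140) = 2*(-1 + 140) = 2*139 = 278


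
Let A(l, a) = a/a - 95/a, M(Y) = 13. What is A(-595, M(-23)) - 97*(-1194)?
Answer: 1505552/13 ≈ 1.1581e+5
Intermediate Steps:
A(l, a) = 1 - 95/a
A(-595, M(-23)) - 97*(-1194) = (-95 + 13)/13 - 97*(-1194) = (1/13)*(-82) + 115818 = -82/13 + 115818 = 1505552/13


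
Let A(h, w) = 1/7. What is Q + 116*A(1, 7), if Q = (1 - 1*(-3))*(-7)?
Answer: -80/7 ≈ -11.429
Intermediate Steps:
A(h, w) = 1/7
Q = -28 (Q = (1 + 3)*(-7) = 4*(-7) = -28)
Q + 116*A(1, 7) = -28 + 116*(1/7) = -28 + 116/7 = -80/7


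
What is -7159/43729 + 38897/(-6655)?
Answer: -1748570058/291016495 ≈ -6.0085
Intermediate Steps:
-7159/43729 + 38897/(-6655) = -7159*1/43729 + 38897*(-1/6655) = -7159/43729 - 38897/6655 = -1748570058/291016495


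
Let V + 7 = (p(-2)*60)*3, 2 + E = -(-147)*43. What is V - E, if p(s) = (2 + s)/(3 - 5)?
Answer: -6326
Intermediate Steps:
p(s) = -1 - s/2 (p(s) = (2 + s)/(-2) = (2 + s)*(-½) = -1 - s/2)
E = 6319 (E = -2 - (-147)*43 = -2 - 49*(-3)*43 = -2 + 147*43 = -2 + 6321 = 6319)
V = -7 (V = -7 + ((-1 - ½*(-2))*60)*3 = -7 + ((-1 + 1)*60)*3 = -7 + (0*60)*3 = -7 + 0*3 = -7 + 0 = -7)
V - E = -7 - 1*6319 = -7 - 6319 = -6326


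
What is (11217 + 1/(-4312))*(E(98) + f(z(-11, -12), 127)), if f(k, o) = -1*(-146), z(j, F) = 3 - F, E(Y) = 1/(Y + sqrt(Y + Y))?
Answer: 790957047159/482944 ≈ 1.6378e+6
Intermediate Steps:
E(Y) = 1/(Y + sqrt(2)*sqrt(Y)) (E(Y) = 1/(Y + sqrt(2*Y)) = 1/(Y + sqrt(2)*sqrt(Y)))
f(k, o) = 146
(11217 + 1/(-4312))*(E(98) + f(z(-11, -12), 127)) = (11217 + 1/(-4312))*(1/(98 + sqrt(2)*sqrt(98)) + 146) = (11217 - 1/4312)*(1/(98 + sqrt(2)*(7*sqrt(2))) + 146) = 48367703*(1/(98 + 14) + 146)/4312 = 48367703*(1/112 + 146)/4312 = (48367703/4312)*(16353/112) = 790957047159/482944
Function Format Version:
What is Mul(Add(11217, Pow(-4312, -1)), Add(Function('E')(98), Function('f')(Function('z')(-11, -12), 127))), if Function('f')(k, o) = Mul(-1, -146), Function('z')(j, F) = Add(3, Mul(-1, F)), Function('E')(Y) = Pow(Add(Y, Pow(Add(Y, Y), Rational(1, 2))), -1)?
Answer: Rational(790957047159, 482944) ≈ 1.6378e+6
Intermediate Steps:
Function('E')(Y) = Pow(Add(Y, Mul(Pow(2, Rational(1, 2)), Pow(Y, Rational(1, 2)))), -1) (Function('E')(Y) = Pow(Add(Y, Pow(Mul(2, Y), Rational(1, 2))), -1) = Pow(Add(Y, Mul(Pow(2, Rational(1, 2)), Pow(Y, Rational(1, 2)))), -1))
Function('f')(k, o) = 146
Mul(Add(11217, Pow(-4312, -1)), Add(Function('E')(98), Function('f')(Function('z')(-11, -12), 127))) = Mul(Add(11217, Pow(-4312, -1)), Add(Pow(Add(98, Mul(Pow(2, Rational(1, 2)), Pow(98, Rational(1, 2)))), -1), 146)) = Mul(Add(11217, Rational(-1, 4312)), Add(Pow(Add(98, Mul(Pow(2, Rational(1, 2)), Mul(7, Pow(2, Rational(1, 2))))), -1), 146)) = Mul(Rational(48367703, 4312), Add(Pow(Add(98, 14), -1), 146)) = Mul(Rational(48367703, 4312), Add(Pow(112, -1), 146)) = Mul(Rational(48367703, 4312), Add(Rational(1, 112), 146)) = Mul(Rational(48367703, 4312), Rational(16353, 112)) = Rational(790957047159, 482944)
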